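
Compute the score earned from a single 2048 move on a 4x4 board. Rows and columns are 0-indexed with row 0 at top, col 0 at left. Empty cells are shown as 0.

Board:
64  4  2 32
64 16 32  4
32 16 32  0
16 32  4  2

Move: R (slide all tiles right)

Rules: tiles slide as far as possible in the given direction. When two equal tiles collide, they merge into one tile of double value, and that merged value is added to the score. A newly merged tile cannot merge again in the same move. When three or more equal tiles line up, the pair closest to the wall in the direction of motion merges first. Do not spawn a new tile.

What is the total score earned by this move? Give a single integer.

Answer: 0

Derivation:
Slide right:
row 0: [64, 4, 2, 32] -> [64, 4, 2, 32]  score +0 (running 0)
row 1: [64, 16, 32, 4] -> [64, 16, 32, 4]  score +0 (running 0)
row 2: [32, 16, 32, 0] -> [0, 32, 16, 32]  score +0 (running 0)
row 3: [16, 32, 4, 2] -> [16, 32, 4, 2]  score +0 (running 0)
Board after move:
64  4  2 32
64 16 32  4
 0 32 16 32
16 32  4  2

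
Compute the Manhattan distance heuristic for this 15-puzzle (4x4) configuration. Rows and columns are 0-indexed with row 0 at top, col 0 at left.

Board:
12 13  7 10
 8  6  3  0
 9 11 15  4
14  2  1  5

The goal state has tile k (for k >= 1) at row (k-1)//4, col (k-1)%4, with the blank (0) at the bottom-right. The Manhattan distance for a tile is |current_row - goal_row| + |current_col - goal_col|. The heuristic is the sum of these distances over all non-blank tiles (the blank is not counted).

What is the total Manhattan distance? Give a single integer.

Tile 12: (0,0)->(2,3) = 5
Tile 13: (0,1)->(3,0) = 4
Tile 7: (0,2)->(1,2) = 1
Tile 10: (0,3)->(2,1) = 4
Tile 8: (1,0)->(1,3) = 3
Tile 6: (1,1)->(1,1) = 0
Tile 3: (1,2)->(0,2) = 1
Tile 9: (2,0)->(2,0) = 0
Tile 11: (2,1)->(2,2) = 1
Tile 15: (2,2)->(3,2) = 1
Tile 4: (2,3)->(0,3) = 2
Tile 14: (3,0)->(3,1) = 1
Tile 2: (3,1)->(0,1) = 3
Tile 1: (3,2)->(0,0) = 5
Tile 5: (3,3)->(1,0) = 5
Sum: 5 + 4 + 1 + 4 + 3 + 0 + 1 + 0 + 1 + 1 + 2 + 1 + 3 + 5 + 5 = 36

Answer: 36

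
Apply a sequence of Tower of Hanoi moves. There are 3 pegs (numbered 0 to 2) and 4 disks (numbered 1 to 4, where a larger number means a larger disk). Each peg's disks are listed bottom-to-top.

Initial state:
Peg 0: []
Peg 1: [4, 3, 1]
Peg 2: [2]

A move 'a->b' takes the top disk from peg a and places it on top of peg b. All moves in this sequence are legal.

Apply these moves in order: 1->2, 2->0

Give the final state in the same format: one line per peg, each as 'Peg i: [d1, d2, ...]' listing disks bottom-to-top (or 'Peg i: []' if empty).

After move 1 (1->2):
Peg 0: []
Peg 1: [4, 3]
Peg 2: [2, 1]

After move 2 (2->0):
Peg 0: [1]
Peg 1: [4, 3]
Peg 2: [2]

Answer: Peg 0: [1]
Peg 1: [4, 3]
Peg 2: [2]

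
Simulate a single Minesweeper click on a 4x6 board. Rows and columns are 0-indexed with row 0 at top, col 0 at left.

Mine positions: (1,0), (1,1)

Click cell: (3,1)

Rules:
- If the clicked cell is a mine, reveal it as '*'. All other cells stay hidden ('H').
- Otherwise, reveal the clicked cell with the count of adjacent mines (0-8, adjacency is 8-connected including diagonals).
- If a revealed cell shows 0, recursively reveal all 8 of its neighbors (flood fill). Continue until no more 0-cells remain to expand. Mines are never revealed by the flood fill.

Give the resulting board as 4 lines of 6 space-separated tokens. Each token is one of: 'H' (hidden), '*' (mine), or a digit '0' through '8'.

H H 1 0 0 0
H H 1 0 0 0
2 2 1 0 0 0
0 0 0 0 0 0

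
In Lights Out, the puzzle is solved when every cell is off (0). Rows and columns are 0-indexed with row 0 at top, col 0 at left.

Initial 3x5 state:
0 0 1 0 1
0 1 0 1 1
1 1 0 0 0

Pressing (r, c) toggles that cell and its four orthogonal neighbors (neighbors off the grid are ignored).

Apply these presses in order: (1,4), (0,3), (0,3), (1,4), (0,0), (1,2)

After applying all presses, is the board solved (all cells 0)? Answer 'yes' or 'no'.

After press 1 at (1,4):
0 0 1 0 0
0 1 0 0 0
1 1 0 0 1

After press 2 at (0,3):
0 0 0 1 1
0 1 0 1 0
1 1 0 0 1

After press 3 at (0,3):
0 0 1 0 0
0 1 0 0 0
1 1 0 0 1

After press 4 at (1,4):
0 0 1 0 1
0 1 0 1 1
1 1 0 0 0

After press 5 at (0,0):
1 1 1 0 1
1 1 0 1 1
1 1 0 0 0

After press 6 at (1,2):
1 1 0 0 1
1 0 1 0 1
1 1 1 0 0

Lights still on: 9

Answer: no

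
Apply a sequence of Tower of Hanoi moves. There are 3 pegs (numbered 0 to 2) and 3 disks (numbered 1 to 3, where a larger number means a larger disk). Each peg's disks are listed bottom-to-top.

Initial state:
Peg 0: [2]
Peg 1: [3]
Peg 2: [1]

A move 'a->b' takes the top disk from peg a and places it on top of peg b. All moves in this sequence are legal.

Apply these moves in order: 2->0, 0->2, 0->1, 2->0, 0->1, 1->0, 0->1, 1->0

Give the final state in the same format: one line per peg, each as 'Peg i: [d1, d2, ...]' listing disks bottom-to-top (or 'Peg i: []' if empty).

Answer: Peg 0: [1]
Peg 1: [3, 2]
Peg 2: []

Derivation:
After move 1 (2->0):
Peg 0: [2, 1]
Peg 1: [3]
Peg 2: []

After move 2 (0->2):
Peg 0: [2]
Peg 1: [3]
Peg 2: [1]

After move 3 (0->1):
Peg 0: []
Peg 1: [3, 2]
Peg 2: [1]

After move 4 (2->0):
Peg 0: [1]
Peg 1: [3, 2]
Peg 2: []

After move 5 (0->1):
Peg 0: []
Peg 1: [3, 2, 1]
Peg 2: []

After move 6 (1->0):
Peg 0: [1]
Peg 1: [3, 2]
Peg 2: []

After move 7 (0->1):
Peg 0: []
Peg 1: [3, 2, 1]
Peg 2: []

After move 8 (1->0):
Peg 0: [1]
Peg 1: [3, 2]
Peg 2: []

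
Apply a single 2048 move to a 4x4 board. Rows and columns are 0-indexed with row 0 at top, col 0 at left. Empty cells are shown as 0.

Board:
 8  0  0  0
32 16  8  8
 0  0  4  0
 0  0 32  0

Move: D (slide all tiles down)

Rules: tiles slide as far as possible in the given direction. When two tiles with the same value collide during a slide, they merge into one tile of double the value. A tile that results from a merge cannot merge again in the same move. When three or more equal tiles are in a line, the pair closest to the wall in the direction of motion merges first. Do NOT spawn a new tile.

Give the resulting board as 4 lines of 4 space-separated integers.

Slide down:
col 0: [8, 32, 0, 0] -> [0, 0, 8, 32]
col 1: [0, 16, 0, 0] -> [0, 0, 0, 16]
col 2: [0, 8, 4, 32] -> [0, 8, 4, 32]
col 3: [0, 8, 0, 0] -> [0, 0, 0, 8]

Answer:  0  0  0  0
 0  0  8  0
 8  0  4  0
32 16 32  8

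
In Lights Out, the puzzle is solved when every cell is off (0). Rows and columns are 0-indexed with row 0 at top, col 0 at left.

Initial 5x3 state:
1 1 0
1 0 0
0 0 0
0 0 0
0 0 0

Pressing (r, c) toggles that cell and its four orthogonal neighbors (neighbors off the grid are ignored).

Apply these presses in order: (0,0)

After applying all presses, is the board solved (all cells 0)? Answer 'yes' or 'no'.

Answer: yes

Derivation:
After press 1 at (0,0):
0 0 0
0 0 0
0 0 0
0 0 0
0 0 0

Lights still on: 0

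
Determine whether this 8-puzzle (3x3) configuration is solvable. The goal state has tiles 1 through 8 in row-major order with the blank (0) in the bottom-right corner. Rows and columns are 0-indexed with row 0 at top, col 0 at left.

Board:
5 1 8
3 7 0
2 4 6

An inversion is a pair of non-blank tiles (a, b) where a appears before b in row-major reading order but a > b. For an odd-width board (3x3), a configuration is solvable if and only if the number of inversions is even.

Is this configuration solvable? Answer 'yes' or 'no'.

Answer: no

Derivation:
Inversions (pairs i<j in row-major order where tile[i] > tile[j] > 0): 13
13 is odd, so the puzzle is not solvable.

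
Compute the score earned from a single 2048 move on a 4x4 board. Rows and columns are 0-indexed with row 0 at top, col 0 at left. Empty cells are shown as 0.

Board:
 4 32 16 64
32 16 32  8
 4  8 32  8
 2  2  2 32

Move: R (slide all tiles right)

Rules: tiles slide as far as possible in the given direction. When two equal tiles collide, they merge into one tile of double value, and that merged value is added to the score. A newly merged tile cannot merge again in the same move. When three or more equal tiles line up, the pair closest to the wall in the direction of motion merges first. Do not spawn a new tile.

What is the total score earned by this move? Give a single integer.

Slide right:
row 0: [4, 32, 16, 64] -> [4, 32, 16, 64]  score +0 (running 0)
row 1: [32, 16, 32, 8] -> [32, 16, 32, 8]  score +0 (running 0)
row 2: [4, 8, 32, 8] -> [4, 8, 32, 8]  score +0 (running 0)
row 3: [2, 2, 2, 32] -> [0, 2, 4, 32]  score +4 (running 4)
Board after move:
 4 32 16 64
32 16 32  8
 4  8 32  8
 0  2  4 32

Answer: 4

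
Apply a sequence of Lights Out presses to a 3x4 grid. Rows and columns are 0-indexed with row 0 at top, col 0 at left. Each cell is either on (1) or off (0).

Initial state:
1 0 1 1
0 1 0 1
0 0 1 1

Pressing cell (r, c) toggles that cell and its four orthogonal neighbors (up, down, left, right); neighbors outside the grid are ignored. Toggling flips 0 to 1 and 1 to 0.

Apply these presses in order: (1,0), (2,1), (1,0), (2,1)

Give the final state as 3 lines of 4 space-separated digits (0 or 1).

Answer: 1 0 1 1
0 1 0 1
0 0 1 1

Derivation:
After press 1 at (1,0):
0 0 1 1
1 0 0 1
1 0 1 1

After press 2 at (2,1):
0 0 1 1
1 1 0 1
0 1 0 1

After press 3 at (1,0):
1 0 1 1
0 0 0 1
1 1 0 1

After press 4 at (2,1):
1 0 1 1
0 1 0 1
0 0 1 1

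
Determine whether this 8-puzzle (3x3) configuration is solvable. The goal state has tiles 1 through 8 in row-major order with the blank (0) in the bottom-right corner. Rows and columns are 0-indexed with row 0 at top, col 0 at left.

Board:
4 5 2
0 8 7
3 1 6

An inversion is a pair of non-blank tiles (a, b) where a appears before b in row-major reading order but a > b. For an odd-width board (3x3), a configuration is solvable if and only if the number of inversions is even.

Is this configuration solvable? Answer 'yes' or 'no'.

Answer: no

Derivation:
Inversions (pairs i<j in row-major order where tile[i] > tile[j] > 0): 15
15 is odd, so the puzzle is not solvable.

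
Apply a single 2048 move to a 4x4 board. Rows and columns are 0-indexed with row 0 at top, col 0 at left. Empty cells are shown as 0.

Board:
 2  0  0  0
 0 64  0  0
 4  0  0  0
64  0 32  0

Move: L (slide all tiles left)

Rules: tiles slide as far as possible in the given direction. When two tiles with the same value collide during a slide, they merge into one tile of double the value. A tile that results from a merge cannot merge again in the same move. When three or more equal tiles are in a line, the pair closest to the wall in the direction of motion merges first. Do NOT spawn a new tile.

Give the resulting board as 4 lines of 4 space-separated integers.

Answer:  2  0  0  0
64  0  0  0
 4  0  0  0
64 32  0  0

Derivation:
Slide left:
row 0: [2, 0, 0, 0] -> [2, 0, 0, 0]
row 1: [0, 64, 0, 0] -> [64, 0, 0, 0]
row 2: [4, 0, 0, 0] -> [4, 0, 0, 0]
row 3: [64, 0, 32, 0] -> [64, 32, 0, 0]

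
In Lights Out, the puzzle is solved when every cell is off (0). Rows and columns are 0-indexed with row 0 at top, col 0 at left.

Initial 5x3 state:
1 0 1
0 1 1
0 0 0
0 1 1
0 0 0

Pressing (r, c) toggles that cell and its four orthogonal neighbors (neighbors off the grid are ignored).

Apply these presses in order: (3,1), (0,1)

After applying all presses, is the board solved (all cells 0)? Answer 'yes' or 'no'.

After press 1 at (3,1):
1 0 1
0 1 1
0 1 0
1 0 0
0 1 0

After press 2 at (0,1):
0 1 0
0 0 1
0 1 0
1 0 0
0 1 0

Lights still on: 5

Answer: no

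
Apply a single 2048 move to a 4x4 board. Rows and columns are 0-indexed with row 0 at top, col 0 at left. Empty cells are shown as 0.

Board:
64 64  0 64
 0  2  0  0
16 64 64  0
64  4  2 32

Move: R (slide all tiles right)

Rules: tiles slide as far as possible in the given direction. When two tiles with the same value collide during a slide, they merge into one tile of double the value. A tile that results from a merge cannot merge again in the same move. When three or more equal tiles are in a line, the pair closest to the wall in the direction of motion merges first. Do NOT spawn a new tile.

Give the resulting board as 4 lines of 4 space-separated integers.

Answer:   0   0  64 128
  0   0   0   2
  0   0  16 128
 64   4   2  32

Derivation:
Slide right:
row 0: [64, 64, 0, 64] -> [0, 0, 64, 128]
row 1: [0, 2, 0, 0] -> [0, 0, 0, 2]
row 2: [16, 64, 64, 0] -> [0, 0, 16, 128]
row 3: [64, 4, 2, 32] -> [64, 4, 2, 32]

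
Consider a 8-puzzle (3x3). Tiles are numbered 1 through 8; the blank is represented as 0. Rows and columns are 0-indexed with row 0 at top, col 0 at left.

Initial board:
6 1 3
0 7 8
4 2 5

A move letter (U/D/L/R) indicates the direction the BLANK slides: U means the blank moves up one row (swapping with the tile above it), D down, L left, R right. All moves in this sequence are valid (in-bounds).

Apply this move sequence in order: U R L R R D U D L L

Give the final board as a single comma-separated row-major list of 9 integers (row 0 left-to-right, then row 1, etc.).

Answer: 1, 3, 8, 0, 6, 7, 4, 2, 5

Derivation:
After move 1 (U):
0 1 3
6 7 8
4 2 5

After move 2 (R):
1 0 3
6 7 8
4 2 5

After move 3 (L):
0 1 3
6 7 8
4 2 5

After move 4 (R):
1 0 3
6 7 8
4 2 5

After move 5 (R):
1 3 0
6 7 8
4 2 5

After move 6 (D):
1 3 8
6 7 0
4 2 5

After move 7 (U):
1 3 0
6 7 8
4 2 5

After move 8 (D):
1 3 8
6 7 0
4 2 5

After move 9 (L):
1 3 8
6 0 7
4 2 5

After move 10 (L):
1 3 8
0 6 7
4 2 5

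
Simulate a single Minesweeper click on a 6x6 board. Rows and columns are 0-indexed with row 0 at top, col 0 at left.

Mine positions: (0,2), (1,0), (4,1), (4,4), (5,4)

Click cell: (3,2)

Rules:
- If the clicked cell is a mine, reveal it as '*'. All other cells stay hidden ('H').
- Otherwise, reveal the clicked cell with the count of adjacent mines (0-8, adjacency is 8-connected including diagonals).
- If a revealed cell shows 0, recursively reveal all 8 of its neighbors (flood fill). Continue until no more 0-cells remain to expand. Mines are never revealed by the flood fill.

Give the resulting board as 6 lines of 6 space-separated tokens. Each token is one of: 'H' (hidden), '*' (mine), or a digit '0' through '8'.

H H H H H H
H H H H H H
H H H H H H
H H 1 H H H
H H H H H H
H H H H H H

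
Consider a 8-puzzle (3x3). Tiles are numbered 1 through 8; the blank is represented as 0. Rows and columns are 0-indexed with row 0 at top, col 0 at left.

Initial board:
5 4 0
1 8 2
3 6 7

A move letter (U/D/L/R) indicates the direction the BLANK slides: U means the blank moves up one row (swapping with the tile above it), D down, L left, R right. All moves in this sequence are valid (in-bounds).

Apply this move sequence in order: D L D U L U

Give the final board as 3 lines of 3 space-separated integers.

After move 1 (D):
5 4 2
1 8 0
3 6 7

After move 2 (L):
5 4 2
1 0 8
3 6 7

After move 3 (D):
5 4 2
1 6 8
3 0 7

After move 4 (U):
5 4 2
1 0 8
3 6 7

After move 5 (L):
5 4 2
0 1 8
3 6 7

After move 6 (U):
0 4 2
5 1 8
3 6 7

Answer: 0 4 2
5 1 8
3 6 7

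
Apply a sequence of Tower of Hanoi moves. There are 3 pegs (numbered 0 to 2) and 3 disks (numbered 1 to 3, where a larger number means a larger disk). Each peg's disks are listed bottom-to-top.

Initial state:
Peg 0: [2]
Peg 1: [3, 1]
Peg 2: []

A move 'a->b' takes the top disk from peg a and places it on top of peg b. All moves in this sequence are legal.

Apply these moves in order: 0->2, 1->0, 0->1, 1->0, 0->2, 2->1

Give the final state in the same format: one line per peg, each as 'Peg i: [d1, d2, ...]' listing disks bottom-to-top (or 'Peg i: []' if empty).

Answer: Peg 0: []
Peg 1: [3, 1]
Peg 2: [2]

Derivation:
After move 1 (0->2):
Peg 0: []
Peg 1: [3, 1]
Peg 2: [2]

After move 2 (1->0):
Peg 0: [1]
Peg 1: [3]
Peg 2: [2]

After move 3 (0->1):
Peg 0: []
Peg 1: [3, 1]
Peg 2: [2]

After move 4 (1->0):
Peg 0: [1]
Peg 1: [3]
Peg 2: [2]

After move 5 (0->2):
Peg 0: []
Peg 1: [3]
Peg 2: [2, 1]

After move 6 (2->1):
Peg 0: []
Peg 1: [3, 1]
Peg 2: [2]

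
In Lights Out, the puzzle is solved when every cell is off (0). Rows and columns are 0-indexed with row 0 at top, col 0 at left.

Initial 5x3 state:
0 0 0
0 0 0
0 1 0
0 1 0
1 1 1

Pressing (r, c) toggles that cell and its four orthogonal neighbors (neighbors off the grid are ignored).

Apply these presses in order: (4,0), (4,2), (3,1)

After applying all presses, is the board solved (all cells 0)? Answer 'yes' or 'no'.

Answer: yes

Derivation:
After press 1 at (4,0):
0 0 0
0 0 0
0 1 0
1 1 0
0 0 1

After press 2 at (4,2):
0 0 0
0 0 0
0 1 0
1 1 1
0 1 0

After press 3 at (3,1):
0 0 0
0 0 0
0 0 0
0 0 0
0 0 0

Lights still on: 0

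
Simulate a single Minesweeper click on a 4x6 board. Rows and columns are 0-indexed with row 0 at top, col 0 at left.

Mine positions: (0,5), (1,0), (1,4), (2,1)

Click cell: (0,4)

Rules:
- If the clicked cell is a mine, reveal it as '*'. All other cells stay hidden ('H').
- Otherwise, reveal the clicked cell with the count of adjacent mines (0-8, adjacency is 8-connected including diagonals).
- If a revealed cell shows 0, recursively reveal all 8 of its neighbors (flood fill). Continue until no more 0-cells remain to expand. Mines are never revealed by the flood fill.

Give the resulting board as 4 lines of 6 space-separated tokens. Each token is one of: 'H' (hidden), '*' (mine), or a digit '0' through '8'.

H H H H 2 H
H H H H H H
H H H H H H
H H H H H H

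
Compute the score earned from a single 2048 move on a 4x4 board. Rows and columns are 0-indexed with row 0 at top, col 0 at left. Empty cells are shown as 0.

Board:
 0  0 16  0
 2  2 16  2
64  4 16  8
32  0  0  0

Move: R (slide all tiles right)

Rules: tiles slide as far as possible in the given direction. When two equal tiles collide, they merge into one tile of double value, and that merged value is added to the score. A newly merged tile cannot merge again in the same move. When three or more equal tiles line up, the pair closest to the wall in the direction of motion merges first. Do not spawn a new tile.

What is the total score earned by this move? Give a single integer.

Slide right:
row 0: [0, 0, 16, 0] -> [0, 0, 0, 16]  score +0 (running 0)
row 1: [2, 2, 16, 2] -> [0, 4, 16, 2]  score +4 (running 4)
row 2: [64, 4, 16, 8] -> [64, 4, 16, 8]  score +0 (running 4)
row 3: [32, 0, 0, 0] -> [0, 0, 0, 32]  score +0 (running 4)
Board after move:
 0  0  0 16
 0  4 16  2
64  4 16  8
 0  0  0 32

Answer: 4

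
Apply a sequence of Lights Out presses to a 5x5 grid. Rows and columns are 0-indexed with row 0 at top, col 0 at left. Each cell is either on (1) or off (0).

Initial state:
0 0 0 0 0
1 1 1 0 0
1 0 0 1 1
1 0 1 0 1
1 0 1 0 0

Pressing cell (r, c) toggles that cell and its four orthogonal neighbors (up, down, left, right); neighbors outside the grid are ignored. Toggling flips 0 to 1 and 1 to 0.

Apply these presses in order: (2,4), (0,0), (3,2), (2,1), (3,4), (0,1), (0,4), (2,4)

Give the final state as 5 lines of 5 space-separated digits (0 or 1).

After press 1 at (2,4):
0 0 0 0 0
1 1 1 0 1
1 0 0 0 0
1 0 1 0 0
1 0 1 0 0

After press 2 at (0,0):
1 1 0 0 0
0 1 1 0 1
1 0 0 0 0
1 0 1 0 0
1 0 1 0 0

After press 3 at (3,2):
1 1 0 0 0
0 1 1 0 1
1 0 1 0 0
1 1 0 1 0
1 0 0 0 0

After press 4 at (2,1):
1 1 0 0 0
0 0 1 0 1
0 1 0 0 0
1 0 0 1 0
1 0 0 0 0

After press 5 at (3,4):
1 1 0 0 0
0 0 1 0 1
0 1 0 0 1
1 0 0 0 1
1 0 0 0 1

After press 6 at (0,1):
0 0 1 0 0
0 1 1 0 1
0 1 0 0 1
1 0 0 0 1
1 0 0 0 1

After press 7 at (0,4):
0 0 1 1 1
0 1 1 0 0
0 1 0 0 1
1 0 0 0 1
1 0 0 0 1

After press 8 at (2,4):
0 0 1 1 1
0 1 1 0 1
0 1 0 1 0
1 0 0 0 0
1 0 0 0 1

Answer: 0 0 1 1 1
0 1 1 0 1
0 1 0 1 0
1 0 0 0 0
1 0 0 0 1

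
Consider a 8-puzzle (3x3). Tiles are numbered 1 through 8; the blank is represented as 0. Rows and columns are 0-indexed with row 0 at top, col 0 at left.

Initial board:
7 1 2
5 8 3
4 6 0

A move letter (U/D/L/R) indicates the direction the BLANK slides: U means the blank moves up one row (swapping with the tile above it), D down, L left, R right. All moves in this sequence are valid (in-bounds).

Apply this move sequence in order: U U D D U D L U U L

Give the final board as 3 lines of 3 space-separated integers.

After move 1 (U):
7 1 2
5 8 0
4 6 3

After move 2 (U):
7 1 0
5 8 2
4 6 3

After move 3 (D):
7 1 2
5 8 0
4 6 3

After move 4 (D):
7 1 2
5 8 3
4 6 0

After move 5 (U):
7 1 2
5 8 0
4 6 3

After move 6 (D):
7 1 2
5 8 3
4 6 0

After move 7 (L):
7 1 2
5 8 3
4 0 6

After move 8 (U):
7 1 2
5 0 3
4 8 6

After move 9 (U):
7 0 2
5 1 3
4 8 6

After move 10 (L):
0 7 2
5 1 3
4 8 6

Answer: 0 7 2
5 1 3
4 8 6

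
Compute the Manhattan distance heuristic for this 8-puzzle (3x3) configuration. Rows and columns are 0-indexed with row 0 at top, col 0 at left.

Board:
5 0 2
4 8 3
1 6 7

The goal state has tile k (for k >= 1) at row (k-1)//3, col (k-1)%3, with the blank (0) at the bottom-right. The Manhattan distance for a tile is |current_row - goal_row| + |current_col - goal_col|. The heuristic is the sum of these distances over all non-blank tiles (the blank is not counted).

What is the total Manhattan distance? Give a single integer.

Tile 5: at (0,0), goal (1,1), distance |0-1|+|0-1| = 2
Tile 2: at (0,2), goal (0,1), distance |0-0|+|2-1| = 1
Tile 4: at (1,0), goal (1,0), distance |1-1|+|0-0| = 0
Tile 8: at (1,1), goal (2,1), distance |1-2|+|1-1| = 1
Tile 3: at (1,2), goal (0,2), distance |1-0|+|2-2| = 1
Tile 1: at (2,0), goal (0,0), distance |2-0|+|0-0| = 2
Tile 6: at (2,1), goal (1,2), distance |2-1|+|1-2| = 2
Tile 7: at (2,2), goal (2,0), distance |2-2|+|2-0| = 2
Sum: 2 + 1 + 0 + 1 + 1 + 2 + 2 + 2 = 11

Answer: 11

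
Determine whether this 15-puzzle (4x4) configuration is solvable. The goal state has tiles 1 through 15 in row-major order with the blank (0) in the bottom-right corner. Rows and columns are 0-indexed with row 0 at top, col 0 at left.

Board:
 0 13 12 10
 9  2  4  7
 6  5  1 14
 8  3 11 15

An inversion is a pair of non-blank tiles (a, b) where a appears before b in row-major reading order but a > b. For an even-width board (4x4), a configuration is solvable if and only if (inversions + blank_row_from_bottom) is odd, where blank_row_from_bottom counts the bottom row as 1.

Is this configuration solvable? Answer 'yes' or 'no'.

Answer: no

Derivation:
Inversions: 56
Blank is in row 0 (0-indexed from top), which is row 4 counting from the bottom (bottom = 1).
56 + 4 = 60, which is even, so the puzzle is not solvable.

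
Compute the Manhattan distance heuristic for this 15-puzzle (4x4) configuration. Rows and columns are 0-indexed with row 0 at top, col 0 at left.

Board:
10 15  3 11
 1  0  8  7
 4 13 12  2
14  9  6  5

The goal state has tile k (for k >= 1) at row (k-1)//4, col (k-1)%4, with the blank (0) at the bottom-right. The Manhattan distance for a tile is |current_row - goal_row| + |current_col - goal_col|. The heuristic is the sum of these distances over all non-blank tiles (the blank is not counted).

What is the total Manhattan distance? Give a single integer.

Tile 10: at (0,0), goal (2,1), distance |0-2|+|0-1| = 3
Tile 15: at (0,1), goal (3,2), distance |0-3|+|1-2| = 4
Tile 3: at (0,2), goal (0,2), distance |0-0|+|2-2| = 0
Tile 11: at (0,3), goal (2,2), distance |0-2|+|3-2| = 3
Tile 1: at (1,0), goal (0,0), distance |1-0|+|0-0| = 1
Tile 8: at (1,2), goal (1,3), distance |1-1|+|2-3| = 1
Tile 7: at (1,3), goal (1,2), distance |1-1|+|3-2| = 1
Tile 4: at (2,0), goal (0,3), distance |2-0|+|0-3| = 5
Tile 13: at (2,1), goal (3,0), distance |2-3|+|1-0| = 2
Tile 12: at (2,2), goal (2,3), distance |2-2|+|2-3| = 1
Tile 2: at (2,3), goal (0,1), distance |2-0|+|3-1| = 4
Tile 14: at (3,0), goal (3,1), distance |3-3|+|0-1| = 1
Tile 9: at (3,1), goal (2,0), distance |3-2|+|1-0| = 2
Tile 6: at (3,2), goal (1,1), distance |3-1|+|2-1| = 3
Tile 5: at (3,3), goal (1,0), distance |3-1|+|3-0| = 5
Sum: 3 + 4 + 0 + 3 + 1 + 1 + 1 + 5 + 2 + 1 + 4 + 1 + 2 + 3 + 5 = 36

Answer: 36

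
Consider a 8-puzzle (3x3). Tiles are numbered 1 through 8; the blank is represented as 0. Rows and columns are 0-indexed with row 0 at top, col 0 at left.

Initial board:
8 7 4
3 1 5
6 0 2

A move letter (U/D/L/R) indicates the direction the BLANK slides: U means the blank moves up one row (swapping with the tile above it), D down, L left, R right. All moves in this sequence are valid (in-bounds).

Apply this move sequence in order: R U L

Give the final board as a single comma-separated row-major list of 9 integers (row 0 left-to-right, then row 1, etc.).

After move 1 (R):
8 7 4
3 1 5
6 2 0

After move 2 (U):
8 7 4
3 1 0
6 2 5

After move 3 (L):
8 7 4
3 0 1
6 2 5

Answer: 8, 7, 4, 3, 0, 1, 6, 2, 5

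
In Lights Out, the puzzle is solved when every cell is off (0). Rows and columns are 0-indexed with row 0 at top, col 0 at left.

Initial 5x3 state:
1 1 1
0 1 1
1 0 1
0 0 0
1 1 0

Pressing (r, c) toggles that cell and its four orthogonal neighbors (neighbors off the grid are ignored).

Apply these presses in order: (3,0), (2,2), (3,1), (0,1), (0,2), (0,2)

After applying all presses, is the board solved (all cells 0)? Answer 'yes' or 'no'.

After press 1 at (3,0):
1 1 1
0 1 1
0 0 1
1 1 0
0 1 0

After press 2 at (2,2):
1 1 1
0 1 0
0 1 0
1 1 1
0 1 0

After press 3 at (3,1):
1 1 1
0 1 0
0 0 0
0 0 0
0 0 0

After press 4 at (0,1):
0 0 0
0 0 0
0 0 0
0 0 0
0 0 0

After press 5 at (0,2):
0 1 1
0 0 1
0 0 0
0 0 0
0 0 0

After press 6 at (0,2):
0 0 0
0 0 0
0 0 0
0 0 0
0 0 0

Lights still on: 0

Answer: yes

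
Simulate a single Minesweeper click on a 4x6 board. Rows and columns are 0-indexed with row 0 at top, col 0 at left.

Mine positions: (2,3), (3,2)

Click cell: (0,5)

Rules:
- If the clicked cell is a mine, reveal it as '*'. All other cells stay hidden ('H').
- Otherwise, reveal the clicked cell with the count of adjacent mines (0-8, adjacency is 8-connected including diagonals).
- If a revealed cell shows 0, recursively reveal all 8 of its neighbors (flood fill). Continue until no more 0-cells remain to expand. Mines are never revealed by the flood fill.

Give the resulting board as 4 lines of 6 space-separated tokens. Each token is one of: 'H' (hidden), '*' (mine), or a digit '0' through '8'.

0 0 0 0 0 0
0 0 1 1 1 0
0 1 2 H 1 0
0 1 H H 1 0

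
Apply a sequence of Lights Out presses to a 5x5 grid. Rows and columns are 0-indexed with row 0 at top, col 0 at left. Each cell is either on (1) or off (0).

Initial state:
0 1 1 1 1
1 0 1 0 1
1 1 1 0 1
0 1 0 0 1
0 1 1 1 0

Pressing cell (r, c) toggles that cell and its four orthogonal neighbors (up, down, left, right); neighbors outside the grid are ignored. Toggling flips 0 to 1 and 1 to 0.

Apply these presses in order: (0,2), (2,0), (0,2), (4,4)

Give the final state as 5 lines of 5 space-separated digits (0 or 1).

After press 1 at (0,2):
0 0 0 0 1
1 0 0 0 1
1 1 1 0 1
0 1 0 0 1
0 1 1 1 0

After press 2 at (2,0):
0 0 0 0 1
0 0 0 0 1
0 0 1 0 1
1 1 0 0 1
0 1 1 1 0

After press 3 at (0,2):
0 1 1 1 1
0 0 1 0 1
0 0 1 0 1
1 1 0 0 1
0 1 1 1 0

After press 4 at (4,4):
0 1 1 1 1
0 0 1 0 1
0 0 1 0 1
1 1 0 0 0
0 1 1 0 1

Answer: 0 1 1 1 1
0 0 1 0 1
0 0 1 0 1
1 1 0 0 0
0 1 1 0 1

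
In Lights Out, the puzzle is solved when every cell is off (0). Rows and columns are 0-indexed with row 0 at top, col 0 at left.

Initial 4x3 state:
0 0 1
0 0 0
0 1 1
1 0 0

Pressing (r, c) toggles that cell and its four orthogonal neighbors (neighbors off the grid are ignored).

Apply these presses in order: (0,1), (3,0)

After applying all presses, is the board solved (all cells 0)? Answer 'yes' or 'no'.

Answer: no

Derivation:
After press 1 at (0,1):
1 1 0
0 1 0
0 1 1
1 0 0

After press 2 at (3,0):
1 1 0
0 1 0
1 1 1
0 1 0

Lights still on: 7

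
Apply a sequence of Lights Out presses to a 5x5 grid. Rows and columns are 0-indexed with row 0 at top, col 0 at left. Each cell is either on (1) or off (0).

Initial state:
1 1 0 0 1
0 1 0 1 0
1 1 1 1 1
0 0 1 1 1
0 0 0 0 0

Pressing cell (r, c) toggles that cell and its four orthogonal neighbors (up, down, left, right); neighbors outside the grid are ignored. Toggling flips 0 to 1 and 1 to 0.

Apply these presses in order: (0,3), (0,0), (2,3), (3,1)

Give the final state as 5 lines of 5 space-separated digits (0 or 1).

Answer: 0 0 1 1 0
1 1 0 1 0
1 0 0 0 0
1 1 0 0 1
0 1 0 0 0

Derivation:
After press 1 at (0,3):
1 1 1 1 0
0 1 0 0 0
1 1 1 1 1
0 0 1 1 1
0 0 0 0 0

After press 2 at (0,0):
0 0 1 1 0
1 1 0 0 0
1 1 1 1 1
0 0 1 1 1
0 0 0 0 0

After press 3 at (2,3):
0 0 1 1 0
1 1 0 1 0
1 1 0 0 0
0 0 1 0 1
0 0 0 0 0

After press 4 at (3,1):
0 0 1 1 0
1 1 0 1 0
1 0 0 0 0
1 1 0 0 1
0 1 0 0 0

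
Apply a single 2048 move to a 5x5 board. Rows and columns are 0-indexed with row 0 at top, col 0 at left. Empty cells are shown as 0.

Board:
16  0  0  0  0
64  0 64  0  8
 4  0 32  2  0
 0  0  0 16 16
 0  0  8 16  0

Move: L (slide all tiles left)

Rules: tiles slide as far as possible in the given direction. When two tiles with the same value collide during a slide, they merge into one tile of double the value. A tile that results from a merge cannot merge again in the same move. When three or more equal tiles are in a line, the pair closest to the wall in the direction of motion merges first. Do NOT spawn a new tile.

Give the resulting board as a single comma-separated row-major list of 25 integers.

Answer: 16, 0, 0, 0, 0, 128, 8, 0, 0, 0, 4, 32, 2, 0, 0, 32, 0, 0, 0, 0, 8, 16, 0, 0, 0

Derivation:
Slide left:
row 0: [16, 0, 0, 0, 0] -> [16, 0, 0, 0, 0]
row 1: [64, 0, 64, 0, 8] -> [128, 8, 0, 0, 0]
row 2: [4, 0, 32, 2, 0] -> [4, 32, 2, 0, 0]
row 3: [0, 0, 0, 16, 16] -> [32, 0, 0, 0, 0]
row 4: [0, 0, 8, 16, 0] -> [8, 16, 0, 0, 0]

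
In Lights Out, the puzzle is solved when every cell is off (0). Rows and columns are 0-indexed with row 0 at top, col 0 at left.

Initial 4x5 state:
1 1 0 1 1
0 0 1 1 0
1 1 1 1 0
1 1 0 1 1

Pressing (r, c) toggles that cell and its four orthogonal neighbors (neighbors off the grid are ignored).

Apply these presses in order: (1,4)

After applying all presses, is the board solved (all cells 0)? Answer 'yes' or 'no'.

After press 1 at (1,4):
1 1 0 1 0
0 0 1 0 1
1 1 1 1 1
1 1 0 1 1

Lights still on: 14

Answer: no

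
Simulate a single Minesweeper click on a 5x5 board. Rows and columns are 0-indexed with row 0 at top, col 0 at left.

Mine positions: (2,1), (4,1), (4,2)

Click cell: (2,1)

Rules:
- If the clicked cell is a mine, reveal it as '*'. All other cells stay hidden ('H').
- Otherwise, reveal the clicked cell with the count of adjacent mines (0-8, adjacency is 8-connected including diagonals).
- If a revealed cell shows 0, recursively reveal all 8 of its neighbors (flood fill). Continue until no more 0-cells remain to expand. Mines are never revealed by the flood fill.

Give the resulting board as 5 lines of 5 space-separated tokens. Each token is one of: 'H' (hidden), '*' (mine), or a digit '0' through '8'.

H H H H H
H H H H H
H * H H H
H H H H H
H H H H H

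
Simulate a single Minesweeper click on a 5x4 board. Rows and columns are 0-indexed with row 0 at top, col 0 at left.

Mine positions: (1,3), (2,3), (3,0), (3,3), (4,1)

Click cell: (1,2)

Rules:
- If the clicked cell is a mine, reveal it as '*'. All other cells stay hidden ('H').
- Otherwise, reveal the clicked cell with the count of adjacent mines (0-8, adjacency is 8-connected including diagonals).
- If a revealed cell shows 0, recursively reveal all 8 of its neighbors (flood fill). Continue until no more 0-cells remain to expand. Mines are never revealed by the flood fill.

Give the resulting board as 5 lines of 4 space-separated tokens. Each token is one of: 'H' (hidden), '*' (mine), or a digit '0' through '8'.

H H H H
H H 2 H
H H H H
H H H H
H H H H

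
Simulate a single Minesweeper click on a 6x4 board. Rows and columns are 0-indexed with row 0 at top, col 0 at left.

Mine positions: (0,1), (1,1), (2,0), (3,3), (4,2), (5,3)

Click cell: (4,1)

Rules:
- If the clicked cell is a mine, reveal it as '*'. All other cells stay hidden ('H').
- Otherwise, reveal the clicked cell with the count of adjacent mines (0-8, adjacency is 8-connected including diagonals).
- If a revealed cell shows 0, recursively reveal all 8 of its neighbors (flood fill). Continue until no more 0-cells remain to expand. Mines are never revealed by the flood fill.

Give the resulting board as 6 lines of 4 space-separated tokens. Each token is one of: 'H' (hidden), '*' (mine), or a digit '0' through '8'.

H H H H
H H H H
H H H H
H H H H
H 1 H H
H H H H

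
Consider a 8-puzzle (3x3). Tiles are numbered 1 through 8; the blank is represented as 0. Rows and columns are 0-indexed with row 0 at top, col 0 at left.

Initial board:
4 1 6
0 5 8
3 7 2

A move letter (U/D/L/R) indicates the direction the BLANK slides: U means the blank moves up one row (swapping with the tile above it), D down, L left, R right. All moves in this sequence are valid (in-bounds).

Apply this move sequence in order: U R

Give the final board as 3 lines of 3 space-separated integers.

After move 1 (U):
0 1 6
4 5 8
3 7 2

After move 2 (R):
1 0 6
4 5 8
3 7 2

Answer: 1 0 6
4 5 8
3 7 2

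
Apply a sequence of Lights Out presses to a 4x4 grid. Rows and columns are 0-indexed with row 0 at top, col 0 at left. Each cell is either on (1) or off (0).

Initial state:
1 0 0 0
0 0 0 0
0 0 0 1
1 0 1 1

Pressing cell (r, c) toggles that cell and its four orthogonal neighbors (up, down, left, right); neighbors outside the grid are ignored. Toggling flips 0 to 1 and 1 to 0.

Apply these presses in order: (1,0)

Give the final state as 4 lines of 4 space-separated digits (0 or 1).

After press 1 at (1,0):
0 0 0 0
1 1 0 0
1 0 0 1
1 0 1 1

Answer: 0 0 0 0
1 1 0 0
1 0 0 1
1 0 1 1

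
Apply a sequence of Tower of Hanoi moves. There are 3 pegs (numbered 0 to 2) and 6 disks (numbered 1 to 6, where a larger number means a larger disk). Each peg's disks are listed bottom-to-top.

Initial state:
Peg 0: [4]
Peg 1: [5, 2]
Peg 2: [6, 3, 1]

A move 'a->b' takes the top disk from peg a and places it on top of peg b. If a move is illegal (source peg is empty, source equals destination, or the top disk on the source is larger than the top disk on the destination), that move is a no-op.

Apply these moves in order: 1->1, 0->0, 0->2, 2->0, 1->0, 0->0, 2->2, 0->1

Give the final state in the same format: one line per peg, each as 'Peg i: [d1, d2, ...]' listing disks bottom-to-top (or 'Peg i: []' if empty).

Answer: Peg 0: [4]
Peg 1: [5, 2, 1]
Peg 2: [6, 3]

Derivation:
After move 1 (1->1):
Peg 0: [4]
Peg 1: [5, 2]
Peg 2: [6, 3, 1]

After move 2 (0->0):
Peg 0: [4]
Peg 1: [5, 2]
Peg 2: [6, 3, 1]

After move 3 (0->2):
Peg 0: [4]
Peg 1: [5, 2]
Peg 2: [6, 3, 1]

After move 4 (2->0):
Peg 0: [4, 1]
Peg 1: [5, 2]
Peg 2: [6, 3]

After move 5 (1->0):
Peg 0: [4, 1]
Peg 1: [5, 2]
Peg 2: [6, 3]

After move 6 (0->0):
Peg 0: [4, 1]
Peg 1: [5, 2]
Peg 2: [6, 3]

After move 7 (2->2):
Peg 0: [4, 1]
Peg 1: [5, 2]
Peg 2: [6, 3]

After move 8 (0->1):
Peg 0: [4]
Peg 1: [5, 2, 1]
Peg 2: [6, 3]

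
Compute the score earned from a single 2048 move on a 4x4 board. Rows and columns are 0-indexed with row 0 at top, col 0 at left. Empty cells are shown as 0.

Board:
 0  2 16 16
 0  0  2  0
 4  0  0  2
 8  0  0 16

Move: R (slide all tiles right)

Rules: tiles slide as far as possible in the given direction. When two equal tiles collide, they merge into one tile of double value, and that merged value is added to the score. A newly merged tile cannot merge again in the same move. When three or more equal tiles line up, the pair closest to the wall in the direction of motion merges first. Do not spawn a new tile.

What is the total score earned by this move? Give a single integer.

Slide right:
row 0: [0, 2, 16, 16] -> [0, 0, 2, 32]  score +32 (running 32)
row 1: [0, 0, 2, 0] -> [0, 0, 0, 2]  score +0 (running 32)
row 2: [4, 0, 0, 2] -> [0, 0, 4, 2]  score +0 (running 32)
row 3: [8, 0, 0, 16] -> [0, 0, 8, 16]  score +0 (running 32)
Board after move:
 0  0  2 32
 0  0  0  2
 0  0  4  2
 0  0  8 16

Answer: 32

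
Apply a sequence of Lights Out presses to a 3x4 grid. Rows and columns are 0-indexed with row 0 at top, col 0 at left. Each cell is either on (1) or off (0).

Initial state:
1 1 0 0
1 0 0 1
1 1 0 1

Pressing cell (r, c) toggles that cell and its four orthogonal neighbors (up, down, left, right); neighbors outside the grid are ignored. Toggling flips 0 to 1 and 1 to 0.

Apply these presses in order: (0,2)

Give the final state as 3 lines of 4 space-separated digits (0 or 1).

Answer: 1 0 1 1
1 0 1 1
1 1 0 1

Derivation:
After press 1 at (0,2):
1 0 1 1
1 0 1 1
1 1 0 1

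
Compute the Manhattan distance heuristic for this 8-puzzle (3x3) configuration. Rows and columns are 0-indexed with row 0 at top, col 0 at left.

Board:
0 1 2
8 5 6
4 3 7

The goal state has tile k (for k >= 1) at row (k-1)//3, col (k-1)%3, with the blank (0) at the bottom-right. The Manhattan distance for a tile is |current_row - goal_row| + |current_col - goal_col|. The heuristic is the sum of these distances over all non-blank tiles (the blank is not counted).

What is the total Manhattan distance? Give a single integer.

Answer: 10

Derivation:
Tile 1: (0,1)->(0,0) = 1
Tile 2: (0,2)->(0,1) = 1
Tile 8: (1,0)->(2,1) = 2
Tile 5: (1,1)->(1,1) = 0
Tile 6: (1,2)->(1,2) = 0
Tile 4: (2,0)->(1,0) = 1
Tile 3: (2,1)->(0,2) = 3
Tile 7: (2,2)->(2,0) = 2
Sum: 1 + 1 + 2 + 0 + 0 + 1 + 3 + 2 = 10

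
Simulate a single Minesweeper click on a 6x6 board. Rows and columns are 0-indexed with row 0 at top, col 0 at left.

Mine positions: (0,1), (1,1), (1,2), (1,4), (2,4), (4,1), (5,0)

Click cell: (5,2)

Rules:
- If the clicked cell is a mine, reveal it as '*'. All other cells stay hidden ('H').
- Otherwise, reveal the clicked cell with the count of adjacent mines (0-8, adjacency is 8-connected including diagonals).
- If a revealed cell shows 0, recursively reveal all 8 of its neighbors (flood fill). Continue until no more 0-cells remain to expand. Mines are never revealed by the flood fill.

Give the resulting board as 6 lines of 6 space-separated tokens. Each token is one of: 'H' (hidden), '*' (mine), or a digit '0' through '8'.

H H H H H H
H H H H H H
H H H H H H
H H H H H H
H H H H H H
H H 1 H H H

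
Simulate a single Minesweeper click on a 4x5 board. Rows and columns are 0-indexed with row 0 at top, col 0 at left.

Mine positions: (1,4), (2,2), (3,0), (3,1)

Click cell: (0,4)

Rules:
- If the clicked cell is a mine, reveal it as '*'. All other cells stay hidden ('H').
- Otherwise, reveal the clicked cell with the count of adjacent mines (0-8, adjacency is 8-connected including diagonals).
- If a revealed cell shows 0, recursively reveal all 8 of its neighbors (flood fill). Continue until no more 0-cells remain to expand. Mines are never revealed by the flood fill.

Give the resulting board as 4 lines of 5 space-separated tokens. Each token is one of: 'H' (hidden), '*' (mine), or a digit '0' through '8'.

H H H H 1
H H H H H
H H H H H
H H H H H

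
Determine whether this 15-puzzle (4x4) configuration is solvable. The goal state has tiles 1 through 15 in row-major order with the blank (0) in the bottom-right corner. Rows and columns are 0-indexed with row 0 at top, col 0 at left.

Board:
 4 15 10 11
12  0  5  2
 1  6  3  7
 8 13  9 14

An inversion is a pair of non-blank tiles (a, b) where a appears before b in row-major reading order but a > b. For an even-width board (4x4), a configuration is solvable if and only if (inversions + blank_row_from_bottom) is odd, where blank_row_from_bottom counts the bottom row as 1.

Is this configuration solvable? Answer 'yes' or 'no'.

Answer: yes

Derivation:
Inversions: 46
Blank is in row 1 (0-indexed from top), which is row 3 counting from the bottom (bottom = 1).
46 + 3 = 49, which is odd, so the puzzle is solvable.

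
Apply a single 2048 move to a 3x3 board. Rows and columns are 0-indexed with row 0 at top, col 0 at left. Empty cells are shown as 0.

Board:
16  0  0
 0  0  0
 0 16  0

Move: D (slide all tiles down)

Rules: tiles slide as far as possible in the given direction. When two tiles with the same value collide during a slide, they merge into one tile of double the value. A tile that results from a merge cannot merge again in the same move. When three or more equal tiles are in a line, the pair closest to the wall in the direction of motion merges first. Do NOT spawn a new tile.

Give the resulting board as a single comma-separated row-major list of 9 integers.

Slide down:
col 0: [16, 0, 0] -> [0, 0, 16]
col 1: [0, 0, 16] -> [0, 0, 16]
col 2: [0, 0, 0] -> [0, 0, 0]

Answer: 0, 0, 0, 0, 0, 0, 16, 16, 0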